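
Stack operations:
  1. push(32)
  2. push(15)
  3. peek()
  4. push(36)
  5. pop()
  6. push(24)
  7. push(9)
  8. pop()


push(32) -> [32]
push(15) -> [32, 15]
peek()->15
push(36) -> [32, 15, 36]
pop()->36, [32, 15]
push(24) -> [32, 15, 24]
push(9) -> [32, 15, 24, 9]
pop()->9, [32, 15, 24]

Final stack: [32, 15, 24]


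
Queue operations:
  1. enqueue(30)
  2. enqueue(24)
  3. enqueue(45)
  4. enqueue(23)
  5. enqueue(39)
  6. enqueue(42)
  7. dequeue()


enqueue(30) -> [30]
enqueue(24) -> [30, 24]
enqueue(45) -> [30, 24, 45]
enqueue(23) -> [30, 24, 45, 23]
enqueue(39) -> [30, 24, 45, 23, 39]
enqueue(42) -> [30, 24, 45, 23, 39, 42]
dequeue()->30, [24, 45, 23, 39, 42]

Final queue: [24, 45, 23, 39, 42]


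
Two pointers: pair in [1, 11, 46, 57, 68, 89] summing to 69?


lo=0(1)+hi=5(89)=90
lo=0(1)+hi=4(68)=69

Yes: 1+68=69


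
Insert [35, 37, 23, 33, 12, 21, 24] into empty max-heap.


Insert 35: [35]
Insert 37: [37, 35]
Insert 23: [37, 35, 23]
Insert 33: [37, 35, 23, 33]
Insert 12: [37, 35, 23, 33, 12]
Insert 21: [37, 35, 23, 33, 12, 21]
Insert 24: [37, 35, 24, 33, 12, 21, 23]

Final heap: [37, 35, 24, 33, 12, 21, 23]


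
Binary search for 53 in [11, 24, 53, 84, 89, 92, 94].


Step 1: lo=0, hi=6, mid=3, val=84
Step 2: lo=0, hi=2, mid=1, val=24
Step 3: lo=2, hi=2, mid=2, val=53

Found at index 2


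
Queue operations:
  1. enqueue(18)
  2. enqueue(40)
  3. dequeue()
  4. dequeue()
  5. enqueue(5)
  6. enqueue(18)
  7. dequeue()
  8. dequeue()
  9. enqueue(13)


enqueue(18) -> [18]
enqueue(40) -> [18, 40]
dequeue()->18, [40]
dequeue()->40, []
enqueue(5) -> [5]
enqueue(18) -> [5, 18]
dequeue()->5, [18]
dequeue()->18, []
enqueue(13) -> [13]

Final queue: [13]


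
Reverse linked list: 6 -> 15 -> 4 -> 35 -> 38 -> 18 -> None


Step 1: curr=6, set curr.next=prev(None) | reversed so far: 6
Step 2: curr=15, set curr.next=prev(6) | reversed so far: 15 -> 6
Step 3: curr=4, set curr.next=prev(15) | reversed so far: 4 -> 15 -> 6
Step 4: curr=35, set curr.next=prev(4) | reversed so far: 35 -> 4 -> 15 -> 6
Step 5: curr=38, set curr.next=prev(35) | reversed so far: 38 -> 35 -> 4 -> 15 -> 6
Step 6: curr=18, set curr.next=prev(38) | reversed so far: 18 -> 38 -> 35 -> 4 -> 15 -> 6

18 -> 38 -> 35 -> 4 -> 15 -> 6 -> None


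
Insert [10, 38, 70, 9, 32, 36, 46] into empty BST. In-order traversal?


Insert 10: root
Insert 38: R from 10
Insert 70: R from 10 -> R from 38
Insert 9: L from 10
Insert 32: R from 10 -> L from 38
Insert 36: R from 10 -> L from 38 -> R from 32
Insert 46: R from 10 -> R from 38 -> L from 70

In-order: [9, 10, 32, 36, 38, 46, 70]


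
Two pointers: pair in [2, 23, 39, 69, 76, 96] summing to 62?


lo=0(2)+hi=5(96)=98
lo=0(2)+hi=4(76)=78
lo=0(2)+hi=3(69)=71
lo=0(2)+hi=2(39)=41
lo=1(23)+hi=2(39)=62

Yes: 23+39=62


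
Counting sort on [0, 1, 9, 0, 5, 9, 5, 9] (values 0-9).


Input: [0, 1, 9, 0, 5, 9, 5, 9]
Counts: [2, 1, 0, 0, 0, 2, 0, 0, 0, 3]

Sorted: [0, 0, 1, 5, 5, 9, 9, 9]


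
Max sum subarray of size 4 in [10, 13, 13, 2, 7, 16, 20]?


[0:4]: 38
[1:5]: 35
[2:6]: 38
[3:7]: 45

Max: 45 at [3:7]


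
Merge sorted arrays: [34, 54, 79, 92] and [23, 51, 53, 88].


Take 23 from B
Take 34 from A
Take 51 from B
Take 53 from B
Take 54 from A
Take 79 from A
Take 88 from B

Merged: [23, 34, 51, 53, 54, 79, 88, 92]


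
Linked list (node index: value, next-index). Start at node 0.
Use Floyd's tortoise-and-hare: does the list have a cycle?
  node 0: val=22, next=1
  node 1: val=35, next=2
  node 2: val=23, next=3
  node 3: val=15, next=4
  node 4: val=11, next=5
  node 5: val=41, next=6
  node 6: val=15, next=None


Floyd's tortoise (slow, +1) and hare (fast, +2):
  init: slow=0, fast=0
  step 1: slow=1, fast=2
  step 2: slow=2, fast=4
  step 3: slow=3, fast=6
  step 4: fast -> None, no cycle

Cycle: no


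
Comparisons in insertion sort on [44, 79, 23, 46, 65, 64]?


Algorithm: insertion sort
Input: [44, 79, 23, 46, 65, 64]
Sorted: [23, 44, 46, 64, 65, 79]

10


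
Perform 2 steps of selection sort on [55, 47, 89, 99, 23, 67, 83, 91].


Initial: [55, 47, 89, 99, 23, 67, 83, 91]
Step 1: min=23 at 4
  Swap: [23, 47, 89, 99, 55, 67, 83, 91]
Step 2: min=47 at 1
  Swap: [23, 47, 89, 99, 55, 67, 83, 91]

After 2 steps: [23, 47, 89, 99, 55, 67, 83, 91]


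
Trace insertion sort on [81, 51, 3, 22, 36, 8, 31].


Initial: [81, 51, 3, 22, 36, 8, 31]
Insert 51: [51, 81, 3, 22, 36, 8, 31]
Insert 3: [3, 51, 81, 22, 36, 8, 31]
Insert 22: [3, 22, 51, 81, 36, 8, 31]
Insert 36: [3, 22, 36, 51, 81, 8, 31]
Insert 8: [3, 8, 22, 36, 51, 81, 31]
Insert 31: [3, 8, 22, 31, 36, 51, 81]

Sorted: [3, 8, 22, 31, 36, 51, 81]


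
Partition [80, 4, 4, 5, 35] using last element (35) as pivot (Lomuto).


Pivot: 35
  4 <= 35: swap -> [4, 80, 4, 5, 35]
  4 <= 35: swap -> [4, 4, 80, 5, 35]
  5 <= 35: swap -> [4, 4, 5, 80, 35]
Place pivot at 3: [4, 4, 5, 35, 80]

Partitioned: [4, 4, 5, 35, 80]


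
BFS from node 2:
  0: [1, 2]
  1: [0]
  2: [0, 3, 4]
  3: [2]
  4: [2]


Visit 2, enqueue [0, 3, 4]
Visit 0, enqueue [1]
Visit 3, enqueue []
Visit 4, enqueue []
Visit 1, enqueue []

BFS order: [2, 0, 3, 4, 1]


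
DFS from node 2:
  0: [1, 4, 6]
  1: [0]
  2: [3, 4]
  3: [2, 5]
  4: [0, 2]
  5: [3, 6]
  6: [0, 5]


Visit 2, push [4, 3]
Visit 3, push [5]
Visit 5, push [6]
Visit 6, push [0]
Visit 0, push [4, 1]
Visit 1, push []
Visit 4, push []

DFS order: [2, 3, 5, 6, 0, 1, 4]


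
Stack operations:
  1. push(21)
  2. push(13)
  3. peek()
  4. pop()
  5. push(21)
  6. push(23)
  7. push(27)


push(21) -> [21]
push(13) -> [21, 13]
peek()->13
pop()->13, [21]
push(21) -> [21, 21]
push(23) -> [21, 21, 23]
push(27) -> [21, 21, 23, 27]

Final stack: [21, 21, 23, 27]


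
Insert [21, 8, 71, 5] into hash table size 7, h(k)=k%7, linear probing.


Insert 21: h=0 -> slot 0
Insert 8: h=1 -> slot 1
Insert 71: h=1, 1 probes -> slot 2
Insert 5: h=5 -> slot 5

Table: [21, 8, 71, None, None, 5, None]


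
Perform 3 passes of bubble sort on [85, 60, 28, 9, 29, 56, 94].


Initial: [85, 60, 28, 9, 29, 56, 94]
Pass 1: [60, 28, 9, 29, 56, 85, 94] (5 swaps)
Pass 2: [28, 9, 29, 56, 60, 85, 94] (4 swaps)
Pass 3: [9, 28, 29, 56, 60, 85, 94] (1 swaps)

After 3 passes: [9, 28, 29, 56, 60, 85, 94]


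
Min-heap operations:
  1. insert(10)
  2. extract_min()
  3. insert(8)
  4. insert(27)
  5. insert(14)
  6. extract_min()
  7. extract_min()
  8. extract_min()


insert(10) -> [10]
extract_min()->10, []
insert(8) -> [8]
insert(27) -> [8, 27]
insert(14) -> [8, 27, 14]
extract_min()->8, [14, 27]
extract_min()->14, [27]
extract_min()->27, []

Final heap: []


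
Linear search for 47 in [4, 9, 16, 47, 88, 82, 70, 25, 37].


i=0: 4!=47
i=1: 9!=47
i=2: 16!=47
i=3: 47==47 found!

Found at 3, 4 comps


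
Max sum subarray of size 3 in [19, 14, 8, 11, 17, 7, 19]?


[0:3]: 41
[1:4]: 33
[2:5]: 36
[3:6]: 35
[4:7]: 43

Max: 43 at [4:7]


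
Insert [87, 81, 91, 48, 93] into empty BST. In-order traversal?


Insert 87: root
Insert 81: L from 87
Insert 91: R from 87
Insert 48: L from 87 -> L from 81
Insert 93: R from 87 -> R from 91

In-order: [48, 81, 87, 91, 93]


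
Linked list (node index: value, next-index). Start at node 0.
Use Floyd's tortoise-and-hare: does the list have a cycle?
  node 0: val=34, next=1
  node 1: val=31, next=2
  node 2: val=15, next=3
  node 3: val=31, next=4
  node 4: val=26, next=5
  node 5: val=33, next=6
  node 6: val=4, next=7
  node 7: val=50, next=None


Floyd's tortoise (slow, +1) and hare (fast, +2):
  init: slow=0, fast=0
  step 1: slow=1, fast=2
  step 2: slow=2, fast=4
  step 3: slow=3, fast=6
  step 4: fast 6->7->None, no cycle

Cycle: no


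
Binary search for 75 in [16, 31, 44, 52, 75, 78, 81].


Step 1: lo=0, hi=6, mid=3, val=52
Step 2: lo=4, hi=6, mid=5, val=78
Step 3: lo=4, hi=4, mid=4, val=75

Found at index 4


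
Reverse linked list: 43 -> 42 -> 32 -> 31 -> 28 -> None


Step 1: curr=43, set curr.next=prev(None) | reversed so far: 43
Step 2: curr=42, set curr.next=prev(43) | reversed so far: 42 -> 43
Step 3: curr=32, set curr.next=prev(42) | reversed so far: 32 -> 42 -> 43
Step 4: curr=31, set curr.next=prev(32) | reversed so far: 31 -> 32 -> 42 -> 43
Step 5: curr=28, set curr.next=prev(31) | reversed so far: 28 -> 31 -> 32 -> 42 -> 43

28 -> 31 -> 32 -> 42 -> 43 -> None


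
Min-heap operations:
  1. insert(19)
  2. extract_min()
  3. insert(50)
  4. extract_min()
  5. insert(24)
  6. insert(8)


insert(19) -> [19]
extract_min()->19, []
insert(50) -> [50]
extract_min()->50, []
insert(24) -> [24]
insert(8) -> [8, 24]

Final heap: [8, 24]


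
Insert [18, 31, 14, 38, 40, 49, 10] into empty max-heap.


Insert 18: [18]
Insert 31: [31, 18]
Insert 14: [31, 18, 14]
Insert 38: [38, 31, 14, 18]
Insert 40: [40, 38, 14, 18, 31]
Insert 49: [49, 38, 40, 18, 31, 14]
Insert 10: [49, 38, 40, 18, 31, 14, 10]

Final heap: [49, 38, 40, 18, 31, 14, 10]


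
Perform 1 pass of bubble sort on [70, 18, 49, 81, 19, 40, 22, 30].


Initial: [70, 18, 49, 81, 19, 40, 22, 30]
Pass 1: [18, 49, 70, 19, 40, 22, 30, 81] (6 swaps)

After 1 pass: [18, 49, 70, 19, 40, 22, 30, 81]


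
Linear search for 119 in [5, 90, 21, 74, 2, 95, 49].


i=0: 5!=119
i=1: 90!=119
i=2: 21!=119
i=3: 74!=119
i=4: 2!=119
i=5: 95!=119
i=6: 49!=119

Not found, 7 comps


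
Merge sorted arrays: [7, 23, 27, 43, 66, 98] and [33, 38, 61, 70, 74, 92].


Take 7 from A
Take 23 from A
Take 27 from A
Take 33 from B
Take 38 from B
Take 43 from A
Take 61 from B
Take 66 from A
Take 70 from B
Take 74 from B
Take 92 from B

Merged: [7, 23, 27, 33, 38, 43, 61, 66, 70, 74, 92, 98]


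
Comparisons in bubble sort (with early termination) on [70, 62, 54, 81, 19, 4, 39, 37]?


Algorithm: bubble sort (with early termination)
Input: [70, 62, 54, 81, 19, 4, 39, 37]
Sorted: [4, 19, 37, 39, 54, 62, 70, 81]

27


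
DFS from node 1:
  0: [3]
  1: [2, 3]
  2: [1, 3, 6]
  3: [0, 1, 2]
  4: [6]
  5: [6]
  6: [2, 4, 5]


Visit 1, push [3, 2]
Visit 2, push [6, 3]
Visit 3, push [0]
Visit 0, push []
Visit 6, push [5, 4]
Visit 4, push []
Visit 5, push []

DFS order: [1, 2, 3, 0, 6, 4, 5]


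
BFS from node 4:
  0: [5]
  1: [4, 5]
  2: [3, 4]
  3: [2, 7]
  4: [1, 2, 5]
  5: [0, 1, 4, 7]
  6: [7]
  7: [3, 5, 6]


Visit 4, enqueue [1, 2, 5]
Visit 1, enqueue []
Visit 2, enqueue [3]
Visit 5, enqueue [0, 7]
Visit 3, enqueue []
Visit 0, enqueue []
Visit 7, enqueue [6]
Visit 6, enqueue []

BFS order: [4, 1, 2, 5, 3, 0, 7, 6]


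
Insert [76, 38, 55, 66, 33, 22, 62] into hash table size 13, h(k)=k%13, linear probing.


Insert 76: h=11 -> slot 11
Insert 38: h=12 -> slot 12
Insert 55: h=3 -> slot 3
Insert 66: h=1 -> slot 1
Insert 33: h=7 -> slot 7
Insert 22: h=9 -> slot 9
Insert 62: h=10 -> slot 10

Table: [None, 66, None, 55, None, None, None, 33, None, 22, 62, 76, 38]


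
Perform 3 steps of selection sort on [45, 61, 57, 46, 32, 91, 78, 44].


Initial: [45, 61, 57, 46, 32, 91, 78, 44]
Step 1: min=32 at 4
  Swap: [32, 61, 57, 46, 45, 91, 78, 44]
Step 2: min=44 at 7
  Swap: [32, 44, 57, 46, 45, 91, 78, 61]
Step 3: min=45 at 4
  Swap: [32, 44, 45, 46, 57, 91, 78, 61]

After 3 steps: [32, 44, 45, 46, 57, 91, 78, 61]


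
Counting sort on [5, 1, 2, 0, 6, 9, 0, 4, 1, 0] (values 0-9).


Input: [5, 1, 2, 0, 6, 9, 0, 4, 1, 0]
Counts: [3, 2, 1, 0, 1, 1, 1, 0, 0, 1]

Sorted: [0, 0, 0, 1, 1, 2, 4, 5, 6, 9]


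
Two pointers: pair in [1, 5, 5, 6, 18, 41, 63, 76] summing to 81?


lo=0(1)+hi=7(76)=77
lo=1(5)+hi=7(76)=81

Yes: 5+76=81


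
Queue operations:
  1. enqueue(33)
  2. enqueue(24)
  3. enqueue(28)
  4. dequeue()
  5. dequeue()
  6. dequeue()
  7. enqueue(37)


enqueue(33) -> [33]
enqueue(24) -> [33, 24]
enqueue(28) -> [33, 24, 28]
dequeue()->33, [24, 28]
dequeue()->24, [28]
dequeue()->28, []
enqueue(37) -> [37]

Final queue: [37]


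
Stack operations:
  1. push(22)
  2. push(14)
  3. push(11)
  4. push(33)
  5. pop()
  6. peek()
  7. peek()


push(22) -> [22]
push(14) -> [22, 14]
push(11) -> [22, 14, 11]
push(33) -> [22, 14, 11, 33]
pop()->33, [22, 14, 11]
peek()->11
peek()->11

Final stack: [22, 14, 11]


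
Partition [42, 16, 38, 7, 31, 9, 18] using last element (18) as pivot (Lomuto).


Pivot: 18
  16 <= 18: swap -> [16, 42, 38, 7, 31, 9, 18]
  7 <= 18: swap -> [16, 7, 38, 42, 31, 9, 18]
  9 <= 18: swap -> [16, 7, 9, 42, 31, 38, 18]
Place pivot at 3: [16, 7, 9, 18, 31, 38, 42]

Partitioned: [16, 7, 9, 18, 31, 38, 42]


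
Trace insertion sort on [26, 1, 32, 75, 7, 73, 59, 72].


Initial: [26, 1, 32, 75, 7, 73, 59, 72]
Insert 1: [1, 26, 32, 75, 7, 73, 59, 72]
Insert 32: [1, 26, 32, 75, 7, 73, 59, 72]
Insert 75: [1, 26, 32, 75, 7, 73, 59, 72]
Insert 7: [1, 7, 26, 32, 75, 73, 59, 72]
Insert 73: [1, 7, 26, 32, 73, 75, 59, 72]
Insert 59: [1, 7, 26, 32, 59, 73, 75, 72]
Insert 72: [1, 7, 26, 32, 59, 72, 73, 75]

Sorted: [1, 7, 26, 32, 59, 72, 73, 75]


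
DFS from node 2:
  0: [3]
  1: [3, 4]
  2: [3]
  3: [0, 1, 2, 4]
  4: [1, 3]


Visit 2, push [3]
Visit 3, push [4, 1, 0]
Visit 0, push []
Visit 1, push [4]
Visit 4, push []

DFS order: [2, 3, 0, 1, 4]


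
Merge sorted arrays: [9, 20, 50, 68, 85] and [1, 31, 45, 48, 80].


Take 1 from B
Take 9 from A
Take 20 from A
Take 31 from B
Take 45 from B
Take 48 from B
Take 50 from A
Take 68 from A
Take 80 from B

Merged: [1, 9, 20, 31, 45, 48, 50, 68, 80, 85]


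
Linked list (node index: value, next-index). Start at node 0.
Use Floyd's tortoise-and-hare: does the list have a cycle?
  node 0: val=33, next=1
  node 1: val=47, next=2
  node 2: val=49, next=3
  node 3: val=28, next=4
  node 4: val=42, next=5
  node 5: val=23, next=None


Floyd's tortoise (slow, +1) and hare (fast, +2):
  init: slow=0, fast=0
  step 1: slow=1, fast=2
  step 2: slow=2, fast=4
  step 3: fast 4->5->None, no cycle

Cycle: no


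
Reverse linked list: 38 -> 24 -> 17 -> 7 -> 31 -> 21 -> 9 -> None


Step 1: curr=38, set curr.next=prev(None) | reversed so far: 38
Step 2: curr=24, set curr.next=prev(38) | reversed so far: 24 -> 38
Step 3: curr=17, set curr.next=prev(24) | reversed so far: 17 -> 24 -> 38
Step 4: curr=7, set curr.next=prev(17) | reversed so far: 7 -> 17 -> 24 -> 38
Step 5: curr=31, set curr.next=prev(7) | reversed so far: 31 -> 7 -> 17 -> 24 -> 38
Step 6: curr=21, set curr.next=prev(31) | reversed so far: 21 -> 31 -> 7 -> 17 -> 24 -> 38
Step 7: curr=9, set curr.next=prev(21) | reversed so far: 9 -> 21 -> 31 -> 7 -> 17 -> 24 -> 38

9 -> 21 -> 31 -> 7 -> 17 -> 24 -> 38 -> None


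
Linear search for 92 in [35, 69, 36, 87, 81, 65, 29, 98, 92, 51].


i=0: 35!=92
i=1: 69!=92
i=2: 36!=92
i=3: 87!=92
i=4: 81!=92
i=5: 65!=92
i=6: 29!=92
i=7: 98!=92
i=8: 92==92 found!

Found at 8, 9 comps


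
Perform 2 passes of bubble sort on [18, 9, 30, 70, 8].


Initial: [18, 9, 30, 70, 8]
Pass 1: [9, 18, 30, 8, 70] (2 swaps)
Pass 2: [9, 18, 8, 30, 70] (1 swaps)

After 2 passes: [9, 18, 8, 30, 70]


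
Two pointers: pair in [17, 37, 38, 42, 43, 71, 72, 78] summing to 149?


lo=0(17)+hi=7(78)=95
lo=1(37)+hi=7(78)=115
lo=2(38)+hi=7(78)=116
lo=3(42)+hi=7(78)=120
lo=4(43)+hi=7(78)=121
lo=5(71)+hi=7(78)=149

Yes: 71+78=149


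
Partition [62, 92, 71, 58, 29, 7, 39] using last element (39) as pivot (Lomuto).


Pivot: 39
  29 <= 39: swap -> [29, 92, 71, 58, 62, 7, 39]
  7 <= 39: swap -> [29, 7, 71, 58, 62, 92, 39]
Place pivot at 2: [29, 7, 39, 58, 62, 92, 71]

Partitioned: [29, 7, 39, 58, 62, 92, 71]


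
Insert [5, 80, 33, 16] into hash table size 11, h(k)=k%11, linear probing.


Insert 5: h=5 -> slot 5
Insert 80: h=3 -> slot 3
Insert 33: h=0 -> slot 0
Insert 16: h=5, 1 probes -> slot 6

Table: [33, None, None, 80, None, 5, 16, None, None, None, None]


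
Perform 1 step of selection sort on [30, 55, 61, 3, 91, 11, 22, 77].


Initial: [30, 55, 61, 3, 91, 11, 22, 77]
Step 1: min=3 at 3
  Swap: [3, 55, 61, 30, 91, 11, 22, 77]

After 1 step: [3, 55, 61, 30, 91, 11, 22, 77]


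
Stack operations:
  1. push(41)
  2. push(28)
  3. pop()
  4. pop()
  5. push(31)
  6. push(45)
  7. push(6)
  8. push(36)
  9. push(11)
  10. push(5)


push(41) -> [41]
push(28) -> [41, 28]
pop()->28, [41]
pop()->41, []
push(31) -> [31]
push(45) -> [31, 45]
push(6) -> [31, 45, 6]
push(36) -> [31, 45, 6, 36]
push(11) -> [31, 45, 6, 36, 11]
push(5) -> [31, 45, 6, 36, 11, 5]

Final stack: [31, 45, 6, 36, 11, 5]


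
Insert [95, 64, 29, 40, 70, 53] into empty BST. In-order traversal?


Insert 95: root
Insert 64: L from 95
Insert 29: L from 95 -> L from 64
Insert 40: L from 95 -> L from 64 -> R from 29
Insert 70: L from 95 -> R from 64
Insert 53: L from 95 -> L from 64 -> R from 29 -> R from 40

In-order: [29, 40, 53, 64, 70, 95]


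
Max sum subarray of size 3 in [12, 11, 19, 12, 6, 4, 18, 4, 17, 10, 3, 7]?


[0:3]: 42
[1:4]: 42
[2:5]: 37
[3:6]: 22
[4:7]: 28
[5:8]: 26
[6:9]: 39
[7:10]: 31
[8:11]: 30
[9:12]: 20

Max: 42 at [0:3]


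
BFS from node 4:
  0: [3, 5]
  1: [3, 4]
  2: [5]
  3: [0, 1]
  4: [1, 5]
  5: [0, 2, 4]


Visit 4, enqueue [1, 5]
Visit 1, enqueue [3]
Visit 5, enqueue [0, 2]
Visit 3, enqueue []
Visit 0, enqueue []
Visit 2, enqueue []

BFS order: [4, 1, 5, 3, 0, 2]


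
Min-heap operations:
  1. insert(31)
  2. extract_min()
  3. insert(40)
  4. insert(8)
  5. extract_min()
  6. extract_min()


insert(31) -> [31]
extract_min()->31, []
insert(40) -> [40]
insert(8) -> [8, 40]
extract_min()->8, [40]
extract_min()->40, []

Final heap: []


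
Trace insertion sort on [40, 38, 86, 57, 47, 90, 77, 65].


Initial: [40, 38, 86, 57, 47, 90, 77, 65]
Insert 38: [38, 40, 86, 57, 47, 90, 77, 65]
Insert 86: [38, 40, 86, 57, 47, 90, 77, 65]
Insert 57: [38, 40, 57, 86, 47, 90, 77, 65]
Insert 47: [38, 40, 47, 57, 86, 90, 77, 65]
Insert 90: [38, 40, 47, 57, 86, 90, 77, 65]
Insert 77: [38, 40, 47, 57, 77, 86, 90, 65]
Insert 65: [38, 40, 47, 57, 65, 77, 86, 90]

Sorted: [38, 40, 47, 57, 65, 77, 86, 90]


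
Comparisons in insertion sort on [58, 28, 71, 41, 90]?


Algorithm: insertion sort
Input: [58, 28, 71, 41, 90]
Sorted: [28, 41, 58, 71, 90]

6


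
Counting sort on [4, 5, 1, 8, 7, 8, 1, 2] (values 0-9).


Input: [4, 5, 1, 8, 7, 8, 1, 2]
Counts: [0, 2, 1, 0, 1, 1, 0, 1, 2, 0]

Sorted: [1, 1, 2, 4, 5, 7, 8, 8]


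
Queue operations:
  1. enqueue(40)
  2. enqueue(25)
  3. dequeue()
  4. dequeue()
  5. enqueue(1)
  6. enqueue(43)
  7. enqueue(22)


enqueue(40) -> [40]
enqueue(25) -> [40, 25]
dequeue()->40, [25]
dequeue()->25, []
enqueue(1) -> [1]
enqueue(43) -> [1, 43]
enqueue(22) -> [1, 43, 22]

Final queue: [1, 43, 22]


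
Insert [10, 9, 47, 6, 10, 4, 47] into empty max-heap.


Insert 10: [10]
Insert 9: [10, 9]
Insert 47: [47, 9, 10]
Insert 6: [47, 9, 10, 6]
Insert 10: [47, 10, 10, 6, 9]
Insert 4: [47, 10, 10, 6, 9, 4]
Insert 47: [47, 10, 47, 6, 9, 4, 10]

Final heap: [47, 10, 47, 6, 9, 4, 10]


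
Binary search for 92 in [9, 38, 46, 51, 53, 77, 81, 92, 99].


Step 1: lo=0, hi=8, mid=4, val=53
Step 2: lo=5, hi=8, mid=6, val=81
Step 3: lo=7, hi=8, mid=7, val=92

Found at index 7


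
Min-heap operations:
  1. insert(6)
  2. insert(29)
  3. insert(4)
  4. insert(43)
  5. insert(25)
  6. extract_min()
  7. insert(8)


insert(6) -> [6]
insert(29) -> [6, 29]
insert(4) -> [4, 29, 6]
insert(43) -> [4, 29, 6, 43]
insert(25) -> [4, 25, 6, 43, 29]
extract_min()->4, [6, 25, 29, 43]
insert(8) -> [6, 8, 29, 43, 25]

Final heap: [6, 8, 29, 43, 25]


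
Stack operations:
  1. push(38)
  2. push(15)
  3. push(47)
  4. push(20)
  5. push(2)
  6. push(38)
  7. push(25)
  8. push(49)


push(38) -> [38]
push(15) -> [38, 15]
push(47) -> [38, 15, 47]
push(20) -> [38, 15, 47, 20]
push(2) -> [38, 15, 47, 20, 2]
push(38) -> [38, 15, 47, 20, 2, 38]
push(25) -> [38, 15, 47, 20, 2, 38, 25]
push(49) -> [38, 15, 47, 20, 2, 38, 25, 49]

Final stack: [38, 15, 47, 20, 2, 38, 25, 49]


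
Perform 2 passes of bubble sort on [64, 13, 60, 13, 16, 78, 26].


Initial: [64, 13, 60, 13, 16, 78, 26]
Pass 1: [13, 60, 13, 16, 64, 26, 78] (5 swaps)
Pass 2: [13, 13, 16, 60, 26, 64, 78] (3 swaps)

After 2 passes: [13, 13, 16, 60, 26, 64, 78]


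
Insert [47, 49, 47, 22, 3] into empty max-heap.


Insert 47: [47]
Insert 49: [49, 47]
Insert 47: [49, 47, 47]
Insert 22: [49, 47, 47, 22]
Insert 3: [49, 47, 47, 22, 3]

Final heap: [49, 47, 47, 22, 3]


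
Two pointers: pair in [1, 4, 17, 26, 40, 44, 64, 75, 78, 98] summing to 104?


lo=0(1)+hi=9(98)=99
lo=1(4)+hi=9(98)=102
lo=2(17)+hi=9(98)=115
lo=2(17)+hi=8(78)=95
lo=3(26)+hi=8(78)=104

Yes: 26+78=104


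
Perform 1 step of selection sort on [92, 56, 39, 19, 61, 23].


Initial: [92, 56, 39, 19, 61, 23]
Step 1: min=19 at 3
  Swap: [19, 56, 39, 92, 61, 23]

After 1 step: [19, 56, 39, 92, 61, 23]


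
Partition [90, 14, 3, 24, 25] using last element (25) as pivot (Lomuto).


Pivot: 25
  14 <= 25: swap -> [14, 90, 3, 24, 25]
  3 <= 25: swap -> [14, 3, 90, 24, 25]
  24 <= 25: swap -> [14, 3, 24, 90, 25]
Place pivot at 3: [14, 3, 24, 25, 90]

Partitioned: [14, 3, 24, 25, 90]


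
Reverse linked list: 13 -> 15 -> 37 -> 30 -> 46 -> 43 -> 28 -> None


Step 1: curr=13, set curr.next=prev(None) | reversed so far: 13
Step 2: curr=15, set curr.next=prev(13) | reversed so far: 15 -> 13
Step 3: curr=37, set curr.next=prev(15) | reversed so far: 37 -> 15 -> 13
Step 4: curr=30, set curr.next=prev(37) | reversed so far: 30 -> 37 -> 15 -> 13
Step 5: curr=46, set curr.next=prev(30) | reversed so far: 46 -> 30 -> 37 -> 15 -> 13
Step 6: curr=43, set curr.next=prev(46) | reversed so far: 43 -> 46 -> 30 -> 37 -> 15 -> 13
Step 7: curr=28, set curr.next=prev(43) | reversed so far: 28 -> 43 -> 46 -> 30 -> 37 -> 15 -> 13

28 -> 43 -> 46 -> 30 -> 37 -> 15 -> 13 -> None


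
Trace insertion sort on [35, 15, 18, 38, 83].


Initial: [35, 15, 18, 38, 83]
Insert 15: [15, 35, 18, 38, 83]
Insert 18: [15, 18, 35, 38, 83]
Insert 38: [15, 18, 35, 38, 83]
Insert 83: [15, 18, 35, 38, 83]

Sorted: [15, 18, 35, 38, 83]


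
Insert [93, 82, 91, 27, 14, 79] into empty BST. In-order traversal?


Insert 93: root
Insert 82: L from 93
Insert 91: L from 93 -> R from 82
Insert 27: L from 93 -> L from 82
Insert 14: L from 93 -> L from 82 -> L from 27
Insert 79: L from 93 -> L from 82 -> R from 27

In-order: [14, 27, 79, 82, 91, 93]


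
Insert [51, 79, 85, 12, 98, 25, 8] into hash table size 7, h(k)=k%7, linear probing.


Insert 51: h=2 -> slot 2
Insert 79: h=2, 1 probes -> slot 3
Insert 85: h=1 -> slot 1
Insert 12: h=5 -> slot 5
Insert 98: h=0 -> slot 0
Insert 25: h=4 -> slot 4
Insert 8: h=1, 5 probes -> slot 6

Table: [98, 85, 51, 79, 25, 12, 8]


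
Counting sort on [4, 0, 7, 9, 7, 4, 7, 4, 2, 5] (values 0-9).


Input: [4, 0, 7, 9, 7, 4, 7, 4, 2, 5]
Counts: [1, 0, 1, 0, 3, 1, 0, 3, 0, 1]

Sorted: [0, 2, 4, 4, 4, 5, 7, 7, 7, 9]


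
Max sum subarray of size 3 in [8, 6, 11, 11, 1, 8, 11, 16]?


[0:3]: 25
[1:4]: 28
[2:5]: 23
[3:6]: 20
[4:7]: 20
[5:8]: 35

Max: 35 at [5:8]


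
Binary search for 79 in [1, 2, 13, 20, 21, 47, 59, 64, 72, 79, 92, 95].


Step 1: lo=0, hi=11, mid=5, val=47
Step 2: lo=6, hi=11, mid=8, val=72
Step 3: lo=9, hi=11, mid=10, val=92
Step 4: lo=9, hi=9, mid=9, val=79

Found at index 9


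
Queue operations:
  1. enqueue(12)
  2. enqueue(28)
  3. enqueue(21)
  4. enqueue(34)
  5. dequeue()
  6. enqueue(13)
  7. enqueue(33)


enqueue(12) -> [12]
enqueue(28) -> [12, 28]
enqueue(21) -> [12, 28, 21]
enqueue(34) -> [12, 28, 21, 34]
dequeue()->12, [28, 21, 34]
enqueue(13) -> [28, 21, 34, 13]
enqueue(33) -> [28, 21, 34, 13, 33]

Final queue: [28, 21, 34, 13, 33]


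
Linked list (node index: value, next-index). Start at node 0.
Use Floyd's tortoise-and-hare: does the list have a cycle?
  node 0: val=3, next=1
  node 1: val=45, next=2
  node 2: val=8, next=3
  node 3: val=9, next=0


Floyd's tortoise (slow, +1) and hare (fast, +2):
  init: slow=0, fast=0
  step 1: slow=1, fast=2
  step 2: slow=2, fast=0
  step 3: slow=3, fast=2
  step 4: slow=0, fast=0
  slow == fast at node 0: cycle detected

Cycle: yes


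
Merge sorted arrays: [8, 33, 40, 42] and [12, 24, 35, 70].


Take 8 from A
Take 12 from B
Take 24 from B
Take 33 from A
Take 35 from B
Take 40 from A
Take 42 from A

Merged: [8, 12, 24, 33, 35, 40, 42, 70]


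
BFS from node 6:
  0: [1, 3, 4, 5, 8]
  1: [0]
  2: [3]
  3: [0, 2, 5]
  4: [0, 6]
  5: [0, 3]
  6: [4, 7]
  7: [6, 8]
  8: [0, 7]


Visit 6, enqueue [4, 7]
Visit 4, enqueue [0]
Visit 7, enqueue [8]
Visit 0, enqueue [1, 3, 5]
Visit 8, enqueue []
Visit 1, enqueue []
Visit 3, enqueue [2]
Visit 5, enqueue []
Visit 2, enqueue []

BFS order: [6, 4, 7, 0, 8, 1, 3, 5, 2]


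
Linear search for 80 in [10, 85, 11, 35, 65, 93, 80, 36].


i=0: 10!=80
i=1: 85!=80
i=2: 11!=80
i=3: 35!=80
i=4: 65!=80
i=5: 93!=80
i=6: 80==80 found!

Found at 6, 7 comps


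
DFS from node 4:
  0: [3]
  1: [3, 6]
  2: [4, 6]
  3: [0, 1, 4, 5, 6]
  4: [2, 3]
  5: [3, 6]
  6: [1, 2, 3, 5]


Visit 4, push [3, 2]
Visit 2, push [6]
Visit 6, push [5, 3, 1]
Visit 1, push [3]
Visit 3, push [5, 0]
Visit 0, push []
Visit 5, push []

DFS order: [4, 2, 6, 1, 3, 0, 5]


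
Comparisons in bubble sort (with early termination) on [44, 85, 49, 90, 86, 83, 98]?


Algorithm: bubble sort (with early termination)
Input: [44, 85, 49, 90, 86, 83, 98]
Sorted: [44, 49, 83, 85, 86, 90, 98]

18


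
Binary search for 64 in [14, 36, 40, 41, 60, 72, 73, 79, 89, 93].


Step 1: lo=0, hi=9, mid=4, val=60
Step 2: lo=5, hi=9, mid=7, val=79
Step 3: lo=5, hi=6, mid=5, val=72

Not found


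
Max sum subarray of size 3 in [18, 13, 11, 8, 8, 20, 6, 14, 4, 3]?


[0:3]: 42
[1:4]: 32
[2:5]: 27
[3:6]: 36
[4:7]: 34
[5:8]: 40
[6:9]: 24
[7:10]: 21

Max: 42 at [0:3]


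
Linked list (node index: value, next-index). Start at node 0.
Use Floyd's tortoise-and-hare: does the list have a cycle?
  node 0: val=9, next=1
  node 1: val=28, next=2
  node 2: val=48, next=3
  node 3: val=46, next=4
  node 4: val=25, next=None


Floyd's tortoise (slow, +1) and hare (fast, +2):
  init: slow=0, fast=0
  step 1: slow=1, fast=2
  step 2: slow=2, fast=4
  step 3: fast -> None, no cycle

Cycle: no


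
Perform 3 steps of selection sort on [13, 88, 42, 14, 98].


Initial: [13, 88, 42, 14, 98]
Step 1: min=13 at 0
  Swap: [13, 88, 42, 14, 98]
Step 2: min=14 at 3
  Swap: [13, 14, 42, 88, 98]
Step 3: min=42 at 2
  Swap: [13, 14, 42, 88, 98]

After 3 steps: [13, 14, 42, 88, 98]


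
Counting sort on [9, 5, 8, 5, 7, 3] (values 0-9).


Input: [9, 5, 8, 5, 7, 3]
Counts: [0, 0, 0, 1, 0, 2, 0, 1, 1, 1]

Sorted: [3, 5, 5, 7, 8, 9]


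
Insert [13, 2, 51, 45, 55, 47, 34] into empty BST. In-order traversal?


Insert 13: root
Insert 2: L from 13
Insert 51: R from 13
Insert 45: R from 13 -> L from 51
Insert 55: R from 13 -> R from 51
Insert 47: R from 13 -> L from 51 -> R from 45
Insert 34: R from 13 -> L from 51 -> L from 45

In-order: [2, 13, 34, 45, 47, 51, 55]


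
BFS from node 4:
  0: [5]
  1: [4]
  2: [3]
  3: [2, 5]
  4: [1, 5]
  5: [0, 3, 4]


Visit 4, enqueue [1, 5]
Visit 1, enqueue []
Visit 5, enqueue [0, 3]
Visit 0, enqueue []
Visit 3, enqueue [2]
Visit 2, enqueue []

BFS order: [4, 1, 5, 0, 3, 2]


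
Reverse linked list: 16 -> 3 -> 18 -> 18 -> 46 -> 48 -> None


Step 1: curr=16, set curr.next=prev(None) | reversed so far: 16
Step 2: curr=3, set curr.next=prev(16) | reversed so far: 3 -> 16
Step 3: curr=18, set curr.next=prev(3) | reversed so far: 18 -> 3 -> 16
Step 4: curr=18, set curr.next=prev(18) | reversed so far: 18 -> 18 -> 3 -> 16
Step 5: curr=46, set curr.next=prev(18) | reversed so far: 46 -> 18 -> 18 -> 3 -> 16
Step 6: curr=48, set curr.next=prev(46) | reversed so far: 48 -> 46 -> 18 -> 18 -> 3 -> 16

48 -> 46 -> 18 -> 18 -> 3 -> 16 -> None


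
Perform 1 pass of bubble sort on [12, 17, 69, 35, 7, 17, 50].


Initial: [12, 17, 69, 35, 7, 17, 50]
Pass 1: [12, 17, 35, 7, 17, 50, 69] (4 swaps)

After 1 pass: [12, 17, 35, 7, 17, 50, 69]


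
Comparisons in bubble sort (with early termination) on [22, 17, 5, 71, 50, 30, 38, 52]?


Algorithm: bubble sort (with early termination)
Input: [22, 17, 5, 71, 50, 30, 38, 52]
Sorted: [5, 17, 22, 30, 38, 50, 52, 71]

18


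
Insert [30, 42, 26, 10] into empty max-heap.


Insert 30: [30]
Insert 42: [42, 30]
Insert 26: [42, 30, 26]
Insert 10: [42, 30, 26, 10]

Final heap: [42, 30, 26, 10]


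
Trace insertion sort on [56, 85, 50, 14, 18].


Initial: [56, 85, 50, 14, 18]
Insert 85: [56, 85, 50, 14, 18]
Insert 50: [50, 56, 85, 14, 18]
Insert 14: [14, 50, 56, 85, 18]
Insert 18: [14, 18, 50, 56, 85]

Sorted: [14, 18, 50, 56, 85]


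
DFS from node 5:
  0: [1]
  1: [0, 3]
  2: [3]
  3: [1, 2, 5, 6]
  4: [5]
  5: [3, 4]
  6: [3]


Visit 5, push [4, 3]
Visit 3, push [6, 2, 1]
Visit 1, push [0]
Visit 0, push []
Visit 2, push []
Visit 6, push []
Visit 4, push []

DFS order: [5, 3, 1, 0, 2, 6, 4]


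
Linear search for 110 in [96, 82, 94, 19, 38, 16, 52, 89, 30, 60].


i=0: 96!=110
i=1: 82!=110
i=2: 94!=110
i=3: 19!=110
i=4: 38!=110
i=5: 16!=110
i=6: 52!=110
i=7: 89!=110
i=8: 30!=110
i=9: 60!=110

Not found, 10 comps


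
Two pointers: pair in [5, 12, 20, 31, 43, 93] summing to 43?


lo=0(5)+hi=5(93)=98
lo=0(5)+hi=4(43)=48
lo=0(5)+hi=3(31)=36
lo=1(12)+hi=3(31)=43

Yes: 12+31=43


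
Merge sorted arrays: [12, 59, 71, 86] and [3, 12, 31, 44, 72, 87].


Take 3 from B
Take 12 from A
Take 12 from B
Take 31 from B
Take 44 from B
Take 59 from A
Take 71 from A
Take 72 from B
Take 86 from A

Merged: [3, 12, 12, 31, 44, 59, 71, 72, 86, 87]


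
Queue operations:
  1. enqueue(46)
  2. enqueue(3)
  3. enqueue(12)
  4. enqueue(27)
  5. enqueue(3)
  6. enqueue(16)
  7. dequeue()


enqueue(46) -> [46]
enqueue(3) -> [46, 3]
enqueue(12) -> [46, 3, 12]
enqueue(27) -> [46, 3, 12, 27]
enqueue(3) -> [46, 3, 12, 27, 3]
enqueue(16) -> [46, 3, 12, 27, 3, 16]
dequeue()->46, [3, 12, 27, 3, 16]

Final queue: [3, 12, 27, 3, 16]


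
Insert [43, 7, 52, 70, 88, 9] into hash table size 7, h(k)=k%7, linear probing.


Insert 43: h=1 -> slot 1
Insert 7: h=0 -> slot 0
Insert 52: h=3 -> slot 3
Insert 70: h=0, 2 probes -> slot 2
Insert 88: h=4 -> slot 4
Insert 9: h=2, 3 probes -> slot 5

Table: [7, 43, 70, 52, 88, 9, None]


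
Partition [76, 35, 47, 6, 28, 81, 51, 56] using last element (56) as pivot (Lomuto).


Pivot: 56
  35 <= 56: swap -> [35, 76, 47, 6, 28, 81, 51, 56]
  47 <= 56: swap -> [35, 47, 76, 6, 28, 81, 51, 56]
  6 <= 56: swap -> [35, 47, 6, 76, 28, 81, 51, 56]
  28 <= 56: swap -> [35, 47, 6, 28, 76, 81, 51, 56]
  51 <= 56: swap -> [35, 47, 6, 28, 51, 81, 76, 56]
Place pivot at 5: [35, 47, 6, 28, 51, 56, 76, 81]

Partitioned: [35, 47, 6, 28, 51, 56, 76, 81]


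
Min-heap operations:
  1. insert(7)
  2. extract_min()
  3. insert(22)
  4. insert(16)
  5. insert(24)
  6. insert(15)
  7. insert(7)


insert(7) -> [7]
extract_min()->7, []
insert(22) -> [22]
insert(16) -> [16, 22]
insert(24) -> [16, 22, 24]
insert(15) -> [15, 16, 24, 22]
insert(7) -> [7, 15, 24, 22, 16]

Final heap: [7, 15, 24, 22, 16]


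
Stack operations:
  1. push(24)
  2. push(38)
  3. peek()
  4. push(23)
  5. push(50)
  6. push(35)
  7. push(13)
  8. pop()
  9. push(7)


push(24) -> [24]
push(38) -> [24, 38]
peek()->38
push(23) -> [24, 38, 23]
push(50) -> [24, 38, 23, 50]
push(35) -> [24, 38, 23, 50, 35]
push(13) -> [24, 38, 23, 50, 35, 13]
pop()->13, [24, 38, 23, 50, 35]
push(7) -> [24, 38, 23, 50, 35, 7]

Final stack: [24, 38, 23, 50, 35, 7]


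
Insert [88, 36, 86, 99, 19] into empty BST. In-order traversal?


Insert 88: root
Insert 36: L from 88
Insert 86: L from 88 -> R from 36
Insert 99: R from 88
Insert 19: L from 88 -> L from 36

In-order: [19, 36, 86, 88, 99]


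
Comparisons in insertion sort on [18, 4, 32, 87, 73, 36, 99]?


Algorithm: insertion sort
Input: [18, 4, 32, 87, 73, 36, 99]
Sorted: [4, 18, 32, 36, 73, 87, 99]

9


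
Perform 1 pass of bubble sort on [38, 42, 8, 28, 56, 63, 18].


Initial: [38, 42, 8, 28, 56, 63, 18]
Pass 1: [38, 8, 28, 42, 56, 18, 63] (3 swaps)

After 1 pass: [38, 8, 28, 42, 56, 18, 63]


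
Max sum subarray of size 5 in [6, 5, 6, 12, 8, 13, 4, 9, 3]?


[0:5]: 37
[1:6]: 44
[2:7]: 43
[3:8]: 46
[4:9]: 37

Max: 46 at [3:8]


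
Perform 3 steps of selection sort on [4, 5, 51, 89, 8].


Initial: [4, 5, 51, 89, 8]
Step 1: min=4 at 0
  Swap: [4, 5, 51, 89, 8]
Step 2: min=5 at 1
  Swap: [4, 5, 51, 89, 8]
Step 3: min=8 at 4
  Swap: [4, 5, 8, 89, 51]

After 3 steps: [4, 5, 8, 89, 51]


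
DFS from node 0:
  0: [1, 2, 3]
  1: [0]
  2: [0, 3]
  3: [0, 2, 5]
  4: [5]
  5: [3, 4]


Visit 0, push [3, 2, 1]
Visit 1, push []
Visit 2, push [3]
Visit 3, push [5]
Visit 5, push [4]
Visit 4, push []

DFS order: [0, 1, 2, 3, 5, 4]


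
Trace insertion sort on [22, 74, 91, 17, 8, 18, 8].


Initial: [22, 74, 91, 17, 8, 18, 8]
Insert 74: [22, 74, 91, 17, 8, 18, 8]
Insert 91: [22, 74, 91, 17, 8, 18, 8]
Insert 17: [17, 22, 74, 91, 8, 18, 8]
Insert 8: [8, 17, 22, 74, 91, 18, 8]
Insert 18: [8, 17, 18, 22, 74, 91, 8]
Insert 8: [8, 8, 17, 18, 22, 74, 91]

Sorted: [8, 8, 17, 18, 22, 74, 91]


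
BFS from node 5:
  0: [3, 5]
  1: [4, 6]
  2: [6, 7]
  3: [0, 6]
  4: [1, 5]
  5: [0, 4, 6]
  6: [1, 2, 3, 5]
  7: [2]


Visit 5, enqueue [0, 4, 6]
Visit 0, enqueue [3]
Visit 4, enqueue [1]
Visit 6, enqueue [2]
Visit 3, enqueue []
Visit 1, enqueue []
Visit 2, enqueue [7]
Visit 7, enqueue []

BFS order: [5, 0, 4, 6, 3, 1, 2, 7]


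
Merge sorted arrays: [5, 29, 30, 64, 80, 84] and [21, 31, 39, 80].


Take 5 from A
Take 21 from B
Take 29 from A
Take 30 from A
Take 31 from B
Take 39 from B
Take 64 from A
Take 80 from A
Take 80 from B

Merged: [5, 21, 29, 30, 31, 39, 64, 80, 80, 84]


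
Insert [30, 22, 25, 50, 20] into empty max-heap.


Insert 30: [30]
Insert 22: [30, 22]
Insert 25: [30, 22, 25]
Insert 50: [50, 30, 25, 22]
Insert 20: [50, 30, 25, 22, 20]

Final heap: [50, 30, 25, 22, 20]


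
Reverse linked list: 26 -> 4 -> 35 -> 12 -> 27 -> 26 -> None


Step 1: curr=26, set curr.next=prev(None) | reversed so far: 26
Step 2: curr=4, set curr.next=prev(26) | reversed so far: 4 -> 26
Step 3: curr=35, set curr.next=prev(4) | reversed so far: 35 -> 4 -> 26
Step 4: curr=12, set curr.next=prev(35) | reversed so far: 12 -> 35 -> 4 -> 26
Step 5: curr=27, set curr.next=prev(12) | reversed so far: 27 -> 12 -> 35 -> 4 -> 26
Step 6: curr=26, set curr.next=prev(27) | reversed so far: 26 -> 27 -> 12 -> 35 -> 4 -> 26

26 -> 27 -> 12 -> 35 -> 4 -> 26 -> None


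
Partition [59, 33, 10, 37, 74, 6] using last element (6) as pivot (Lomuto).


Pivot: 6
Place pivot at 0: [6, 33, 10, 37, 74, 59]

Partitioned: [6, 33, 10, 37, 74, 59]


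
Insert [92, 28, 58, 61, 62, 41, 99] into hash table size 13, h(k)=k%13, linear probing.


Insert 92: h=1 -> slot 1
Insert 28: h=2 -> slot 2
Insert 58: h=6 -> slot 6
Insert 61: h=9 -> slot 9
Insert 62: h=10 -> slot 10
Insert 41: h=2, 1 probes -> slot 3
Insert 99: h=8 -> slot 8

Table: [None, 92, 28, 41, None, None, 58, None, 99, 61, 62, None, None]


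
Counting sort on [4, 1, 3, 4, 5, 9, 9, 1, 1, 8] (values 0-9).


Input: [4, 1, 3, 4, 5, 9, 9, 1, 1, 8]
Counts: [0, 3, 0, 1, 2, 1, 0, 0, 1, 2]

Sorted: [1, 1, 1, 3, 4, 4, 5, 8, 9, 9]


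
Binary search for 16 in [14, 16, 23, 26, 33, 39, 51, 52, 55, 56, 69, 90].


Step 1: lo=0, hi=11, mid=5, val=39
Step 2: lo=0, hi=4, mid=2, val=23
Step 3: lo=0, hi=1, mid=0, val=14
Step 4: lo=1, hi=1, mid=1, val=16

Found at index 1


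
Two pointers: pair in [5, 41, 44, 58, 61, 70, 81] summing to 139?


lo=0(5)+hi=6(81)=86
lo=1(41)+hi=6(81)=122
lo=2(44)+hi=6(81)=125
lo=3(58)+hi=6(81)=139

Yes: 58+81=139


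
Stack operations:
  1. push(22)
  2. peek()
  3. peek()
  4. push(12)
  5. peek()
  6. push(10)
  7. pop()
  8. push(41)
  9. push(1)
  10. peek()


push(22) -> [22]
peek()->22
peek()->22
push(12) -> [22, 12]
peek()->12
push(10) -> [22, 12, 10]
pop()->10, [22, 12]
push(41) -> [22, 12, 41]
push(1) -> [22, 12, 41, 1]
peek()->1

Final stack: [22, 12, 41, 1]


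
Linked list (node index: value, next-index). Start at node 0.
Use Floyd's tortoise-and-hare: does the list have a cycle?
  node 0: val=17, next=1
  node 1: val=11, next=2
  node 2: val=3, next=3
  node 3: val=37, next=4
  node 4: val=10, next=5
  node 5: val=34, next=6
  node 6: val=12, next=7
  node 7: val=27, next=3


Floyd's tortoise (slow, +1) and hare (fast, +2):
  init: slow=0, fast=0
  step 1: slow=1, fast=2
  step 2: slow=2, fast=4
  step 3: slow=3, fast=6
  step 4: slow=4, fast=3
  step 5: slow=5, fast=5
  slow == fast at node 5: cycle detected

Cycle: yes


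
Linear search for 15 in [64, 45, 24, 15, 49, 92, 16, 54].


i=0: 64!=15
i=1: 45!=15
i=2: 24!=15
i=3: 15==15 found!

Found at 3, 4 comps


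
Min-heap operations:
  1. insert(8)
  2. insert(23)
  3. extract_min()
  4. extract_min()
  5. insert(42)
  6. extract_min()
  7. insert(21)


insert(8) -> [8]
insert(23) -> [8, 23]
extract_min()->8, [23]
extract_min()->23, []
insert(42) -> [42]
extract_min()->42, []
insert(21) -> [21]

Final heap: [21]


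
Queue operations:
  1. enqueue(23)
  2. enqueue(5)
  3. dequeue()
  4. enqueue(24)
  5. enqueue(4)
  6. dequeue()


enqueue(23) -> [23]
enqueue(5) -> [23, 5]
dequeue()->23, [5]
enqueue(24) -> [5, 24]
enqueue(4) -> [5, 24, 4]
dequeue()->5, [24, 4]

Final queue: [24, 4]


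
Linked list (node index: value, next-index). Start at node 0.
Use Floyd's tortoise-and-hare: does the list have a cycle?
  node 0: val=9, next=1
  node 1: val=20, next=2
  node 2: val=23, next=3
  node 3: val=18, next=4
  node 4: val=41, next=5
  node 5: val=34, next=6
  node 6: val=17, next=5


Floyd's tortoise (slow, +1) and hare (fast, +2):
  init: slow=0, fast=0
  step 1: slow=1, fast=2
  step 2: slow=2, fast=4
  step 3: slow=3, fast=6
  step 4: slow=4, fast=6
  step 5: slow=5, fast=6
  step 6: slow=6, fast=6
  slow == fast at node 6: cycle detected

Cycle: yes


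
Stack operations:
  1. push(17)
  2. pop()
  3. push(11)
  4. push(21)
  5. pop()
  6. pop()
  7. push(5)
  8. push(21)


push(17) -> [17]
pop()->17, []
push(11) -> [11]
push(21) -> [11, 21]
pop()->21, [11]
pop()->11, []
push(5) -> [5]
push(21) -> [5, 21]

Final stack: [5, 21]


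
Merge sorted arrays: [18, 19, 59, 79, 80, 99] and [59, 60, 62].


Take 18 from A
Take 19 from A
Take 59 from A
Take 59 from B
Take 60 from B
Take 62 from B

Merged: [18, 19, 59, 59, 60, 62, 79, 80, 99]


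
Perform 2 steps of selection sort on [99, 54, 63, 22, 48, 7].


Initial: [99, 54, 63, 22, 48, 7]
Step 1: min=7 at 5
  Swap: [7, 54, 63, 22, 48, 99]
Step 2: min=22 at 3
  Swap: [7, 22, 63, 54, 48, 99]

After 2 steps: [7, 22, 63, 54, 48, 99]


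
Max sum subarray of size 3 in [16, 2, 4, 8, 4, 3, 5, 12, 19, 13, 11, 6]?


[0:3]: 22
[1:4]: 14
[2:5]: 16
[3:6]: 15
[4:7]: 12
[5:8]: 20
[6:9]: 36
[7:10]: 44
[8:11]: 43
[9:12]: 30

Max: 44 at [7:10]


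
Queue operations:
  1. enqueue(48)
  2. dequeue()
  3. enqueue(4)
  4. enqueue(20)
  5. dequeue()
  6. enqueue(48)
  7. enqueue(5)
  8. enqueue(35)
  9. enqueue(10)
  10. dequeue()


enqueue(48) -> [48]
dequeue()->48, []
enqueue(4) -> [4]
enqueue(20) -> [4, 20]
dequeue()->4, [20]
enqueue(48) -> [20, 48]
enqueue(5) -> [20, 48, 5]
enqueue(35) -> [20, 48, 5, 35]
enqueue(10) -> [20, 48, 5, 35, 10]
dequeue()->20, [48, 5, 35, 10]

Final queue: [48, 5, 35, 10]


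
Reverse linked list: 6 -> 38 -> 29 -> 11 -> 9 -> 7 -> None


Step 1: curr=6, set curr.next=prev(None) | reversed so far: 6
Step 2: curr=38, set curr.next=prev(6) | reversed so far: 38 -> 6
Step 3: curr=29, set curr.next=prev(38) | reversed so far: 29 -> 38 -> 6
Step 4: curr=11, set curr.next=prev(29) | reversed so far: 11 -> 29 -> 38 -> 6
Step 5: curr=9, set curr.next=prev(11) | reversed so far: 9 -> 11 -> 29 -> 38 -> 6
Step 6: curr=7, set curr.next=prev(9) | reversed so far: 7 -> 9 -> 11 -> 29 -> 38 -> 6

7 -> 9 -> 11 -> 29 -> 38 -> 6 -> None


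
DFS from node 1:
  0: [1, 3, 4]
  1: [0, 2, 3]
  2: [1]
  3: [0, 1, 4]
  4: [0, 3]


Visit 1, push [3, 2, 0]
Visit 0, push [4, 3]
Visit 3, push [4]
Visit 4, push []
Visit 2, push []

DFS order: [1, 0, 3, 4, 2]
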